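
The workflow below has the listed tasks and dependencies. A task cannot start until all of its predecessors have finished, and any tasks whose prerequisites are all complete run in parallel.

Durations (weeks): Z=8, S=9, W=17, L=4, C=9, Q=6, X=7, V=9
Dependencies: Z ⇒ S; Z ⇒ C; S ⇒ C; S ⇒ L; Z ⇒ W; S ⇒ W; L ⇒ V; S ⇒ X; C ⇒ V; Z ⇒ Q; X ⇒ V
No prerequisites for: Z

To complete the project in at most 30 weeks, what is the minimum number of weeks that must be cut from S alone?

5

Current finish: 35 weeks; target: 30.
S is on every critical path, so each week cut from S cuts the finish by one (this holds down to a finish of 27).
Need 35 − 30 = 5 weeks off S → S becomes 4 weeks, finish becomes 30.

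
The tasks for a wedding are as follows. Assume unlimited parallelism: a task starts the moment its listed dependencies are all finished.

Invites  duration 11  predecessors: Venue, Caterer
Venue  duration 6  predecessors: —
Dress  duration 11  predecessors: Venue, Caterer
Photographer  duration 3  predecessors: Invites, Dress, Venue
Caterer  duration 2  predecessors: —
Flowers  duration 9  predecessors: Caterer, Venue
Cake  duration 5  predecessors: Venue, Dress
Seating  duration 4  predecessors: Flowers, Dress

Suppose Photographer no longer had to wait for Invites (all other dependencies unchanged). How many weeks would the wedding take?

With the dependency in place, Venue→Dress→Cake = 6+11+5 = 22 sets the finish at 22 weeks.
Dropping Invites→Photographer doesn't change Photographer's earliest start (17); another predecessor still binds.
The longest chain is now Venue→Dress→Cake = 6+11+5 = 22, so the wedding takes 22 weeks.

22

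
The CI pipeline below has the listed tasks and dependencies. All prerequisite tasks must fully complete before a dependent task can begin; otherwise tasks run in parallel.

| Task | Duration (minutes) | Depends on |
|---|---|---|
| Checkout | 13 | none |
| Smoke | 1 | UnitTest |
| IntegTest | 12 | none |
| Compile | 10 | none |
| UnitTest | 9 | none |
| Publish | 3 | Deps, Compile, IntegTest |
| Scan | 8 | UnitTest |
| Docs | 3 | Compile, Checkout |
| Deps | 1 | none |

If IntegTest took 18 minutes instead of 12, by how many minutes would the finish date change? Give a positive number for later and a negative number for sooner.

Actual critical path: UnitTest→Scan = 9+8 = 17 ⇒ 17 minutes.
IntegTest has 2 minutes of float (longest path through it is 15).
New critical path: IntegTest→Publish = 18+3 = 21 ⇒ 21 minutes.
Change in finish: 21 − 17 = +4 minutes.

4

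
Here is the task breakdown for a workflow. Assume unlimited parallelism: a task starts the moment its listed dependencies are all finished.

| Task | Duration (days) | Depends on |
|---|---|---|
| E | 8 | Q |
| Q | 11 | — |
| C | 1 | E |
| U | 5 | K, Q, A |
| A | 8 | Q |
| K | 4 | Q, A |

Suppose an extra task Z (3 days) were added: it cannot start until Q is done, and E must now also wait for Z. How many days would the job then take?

Originally the job takes 28 days.
With Z inserted, E now waits for max(Q, Z).
New critical path: Q→A→K→U = 11+8+4+5 = 28 ⇒ 28 days.

28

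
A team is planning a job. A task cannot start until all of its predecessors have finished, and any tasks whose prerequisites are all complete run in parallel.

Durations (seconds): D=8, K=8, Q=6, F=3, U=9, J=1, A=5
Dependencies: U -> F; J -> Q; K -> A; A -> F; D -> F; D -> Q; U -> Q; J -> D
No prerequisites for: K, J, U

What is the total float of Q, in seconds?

1

Critical path: K→A→F = 8+5+3 = 16, so the finish is 16 seconds.
The longest chain containing Q totals 15 seconds.
So Q can slip 16 − 15 = 1 second.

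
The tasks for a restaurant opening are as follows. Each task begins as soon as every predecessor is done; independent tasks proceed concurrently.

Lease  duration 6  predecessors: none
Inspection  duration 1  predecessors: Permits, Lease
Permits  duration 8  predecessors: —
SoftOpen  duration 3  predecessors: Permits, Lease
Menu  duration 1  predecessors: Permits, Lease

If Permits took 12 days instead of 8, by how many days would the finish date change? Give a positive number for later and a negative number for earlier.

As given, the longest chain is Permits→SoftOpen = 8+3 = 11, so the finish is 11 days.
Permits lies on that path, so at 12 days the path becomes 15 days.
The critical path is still Permits→SoftOpen; finish is now 15 days.
Change in finish: 15 − 11 = +4 days.

4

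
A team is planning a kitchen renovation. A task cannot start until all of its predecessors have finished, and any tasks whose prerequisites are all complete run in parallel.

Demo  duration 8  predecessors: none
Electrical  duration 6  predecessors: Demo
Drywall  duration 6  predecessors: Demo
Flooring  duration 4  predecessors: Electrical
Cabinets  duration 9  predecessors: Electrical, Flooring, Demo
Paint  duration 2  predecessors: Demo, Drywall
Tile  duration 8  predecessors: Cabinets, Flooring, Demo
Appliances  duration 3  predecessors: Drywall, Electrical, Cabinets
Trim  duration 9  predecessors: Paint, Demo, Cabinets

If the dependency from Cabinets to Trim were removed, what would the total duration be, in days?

Original critical path: Demo→Electrical→Flooring→Cabinets→Trim = 8+6+4+9+9 = 36 ⇒ 36 days.
Without Cabinets→Trim, Trim's earliest start moves from 27 to 16.
After: Demo→Electrical→Flooring→Cabinets→Tile = 8+6+4+9+8 = 35 → 35 days.

35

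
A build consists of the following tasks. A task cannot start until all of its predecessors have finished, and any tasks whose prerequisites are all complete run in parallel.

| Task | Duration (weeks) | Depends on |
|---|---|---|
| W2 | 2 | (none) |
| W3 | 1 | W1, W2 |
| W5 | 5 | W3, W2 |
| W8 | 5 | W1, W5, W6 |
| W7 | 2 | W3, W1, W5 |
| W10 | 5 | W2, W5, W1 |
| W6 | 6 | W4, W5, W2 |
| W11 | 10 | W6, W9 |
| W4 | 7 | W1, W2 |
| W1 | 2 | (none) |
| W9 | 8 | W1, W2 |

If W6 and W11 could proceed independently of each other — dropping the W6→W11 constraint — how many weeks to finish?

20

Original critical path: W1→W4→W6→W11 = 2+7+6+10 = 25 ⇒ 25 weeks.
Without W6→W11, W11's earliest start moves from 15 to 10.
After: W1→W4→W6→W8 = 2+7+6+5 = 20 → 20 weeks.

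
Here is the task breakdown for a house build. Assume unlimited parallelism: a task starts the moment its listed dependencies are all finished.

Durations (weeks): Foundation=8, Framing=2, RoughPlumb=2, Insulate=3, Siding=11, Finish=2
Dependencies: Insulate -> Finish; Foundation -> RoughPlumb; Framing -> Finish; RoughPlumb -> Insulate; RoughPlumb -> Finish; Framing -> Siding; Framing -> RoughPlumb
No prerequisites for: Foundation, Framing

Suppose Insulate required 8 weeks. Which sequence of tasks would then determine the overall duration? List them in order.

Actual critical path: Foundation→RoughPlumb→Insulate→Finish = 8+2+3+2 = 15 ⇒ 15 weeks.
Since Insulate is critical, the +5 change carries straight to that chain (now 20 weeks).
That remains the longest chain; total 20 weeks.

Foundation, RoughPlumb, Insulate, Finish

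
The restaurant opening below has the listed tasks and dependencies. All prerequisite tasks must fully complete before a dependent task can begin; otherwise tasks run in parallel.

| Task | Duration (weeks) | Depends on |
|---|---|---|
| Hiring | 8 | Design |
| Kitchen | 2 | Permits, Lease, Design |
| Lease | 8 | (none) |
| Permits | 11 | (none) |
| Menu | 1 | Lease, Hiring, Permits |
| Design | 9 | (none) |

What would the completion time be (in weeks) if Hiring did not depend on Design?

With the dependency in place, Design→Hiring→Menu = 9+8+1 = 18 sets the finish at 18 weeks.
Without Design→Hiring, Hiring's earliest start moves from 9 to 0.
New critical path: Permits→Kitchen = 11+2 = 13 ⇒ 13 weeks.

13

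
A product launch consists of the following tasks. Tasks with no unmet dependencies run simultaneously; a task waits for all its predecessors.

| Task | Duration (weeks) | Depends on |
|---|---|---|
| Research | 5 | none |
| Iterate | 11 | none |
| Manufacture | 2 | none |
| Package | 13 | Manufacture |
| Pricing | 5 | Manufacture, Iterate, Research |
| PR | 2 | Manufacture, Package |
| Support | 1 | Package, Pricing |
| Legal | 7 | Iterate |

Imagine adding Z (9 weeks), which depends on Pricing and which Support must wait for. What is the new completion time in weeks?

26

Originally the schedule takes 18 weeks.
With Z inserted, Support now waits for max(Package, Pricing, Z).
New critical path: Iterate→Pricing→Z→Support = 11+5+9+1 = 26 ⇒ 26 weeks.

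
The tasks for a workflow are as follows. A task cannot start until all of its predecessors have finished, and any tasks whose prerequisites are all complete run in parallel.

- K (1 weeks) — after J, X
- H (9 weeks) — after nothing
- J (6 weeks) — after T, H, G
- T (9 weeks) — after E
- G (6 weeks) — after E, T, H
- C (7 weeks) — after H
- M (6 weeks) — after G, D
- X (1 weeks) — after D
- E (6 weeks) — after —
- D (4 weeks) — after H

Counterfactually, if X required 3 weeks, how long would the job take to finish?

28

Critical path before the change: E→T→G→J→K = 6+9+6+6+1 = 28 giving 28 weeks.
X has 13 weeks of float (longest path through it is 15).
The critical path is still E→T→G→J→K; finish is now 28 weeks.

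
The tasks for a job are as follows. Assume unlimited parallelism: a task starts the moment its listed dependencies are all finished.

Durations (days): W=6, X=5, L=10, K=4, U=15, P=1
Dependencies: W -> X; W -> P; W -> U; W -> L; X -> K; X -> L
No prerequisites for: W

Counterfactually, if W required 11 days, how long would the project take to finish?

As given, the longest chain is W→X→L = 6+5+10 = 21, so the finish is 21 days.
Since W is critical, the +5 change carries straight to that chain (now 26 days).
No other chain overtakes it, so the finish is 26 days.

26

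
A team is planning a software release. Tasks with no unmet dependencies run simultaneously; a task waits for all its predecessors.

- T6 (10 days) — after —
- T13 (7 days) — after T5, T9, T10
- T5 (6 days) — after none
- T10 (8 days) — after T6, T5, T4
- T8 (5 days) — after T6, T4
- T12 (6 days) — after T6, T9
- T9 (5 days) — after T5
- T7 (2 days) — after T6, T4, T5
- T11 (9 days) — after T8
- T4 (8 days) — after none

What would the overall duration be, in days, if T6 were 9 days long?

The binding path is T6→T10→T13 = 10+8+7 = 25; finish at 25 days.
T6 lies on that path, so at 9 days the path becomes 24 days.
That remains the longest chain; total 24 days.

24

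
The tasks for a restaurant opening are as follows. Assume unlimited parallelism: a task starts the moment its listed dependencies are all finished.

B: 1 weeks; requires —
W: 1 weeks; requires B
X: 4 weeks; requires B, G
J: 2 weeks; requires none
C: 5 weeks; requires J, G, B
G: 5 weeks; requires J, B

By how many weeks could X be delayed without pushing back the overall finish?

1

The longest chain is J→G→C = 2+5+5 = 12; overall finish 12 weeks.
X finishes as early as 11 and must finish by 12.
So X can slip 12 − 11 = 1 week.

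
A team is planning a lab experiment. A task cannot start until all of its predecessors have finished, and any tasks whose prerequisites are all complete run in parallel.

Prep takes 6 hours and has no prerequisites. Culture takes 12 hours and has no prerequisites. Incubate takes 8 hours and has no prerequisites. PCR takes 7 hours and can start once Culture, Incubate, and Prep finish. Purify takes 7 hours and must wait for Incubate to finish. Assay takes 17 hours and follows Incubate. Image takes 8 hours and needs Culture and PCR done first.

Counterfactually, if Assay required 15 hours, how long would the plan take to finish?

27

Baseline: Culture→PCR→Image = 12+7+8 = 27 → 27 hours.
Assay has 2 hours of float (longest path through it is 25).
The critical path is still Culture→PCR→Image; finish is now 27 hours.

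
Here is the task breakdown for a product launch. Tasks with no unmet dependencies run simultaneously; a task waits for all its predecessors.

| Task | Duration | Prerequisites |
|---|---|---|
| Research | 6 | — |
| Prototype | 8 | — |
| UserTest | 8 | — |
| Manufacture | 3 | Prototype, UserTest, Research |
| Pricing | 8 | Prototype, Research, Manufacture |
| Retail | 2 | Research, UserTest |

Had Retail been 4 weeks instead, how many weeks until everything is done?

Baseline: Prototype→Manufacture→Pricing = 8+3+8 = 19 → 19 weeks.
Retail has 9 weeks of float (longest path through it is 10).
No other chain overtakes it, so the finish is 19 weeks.

19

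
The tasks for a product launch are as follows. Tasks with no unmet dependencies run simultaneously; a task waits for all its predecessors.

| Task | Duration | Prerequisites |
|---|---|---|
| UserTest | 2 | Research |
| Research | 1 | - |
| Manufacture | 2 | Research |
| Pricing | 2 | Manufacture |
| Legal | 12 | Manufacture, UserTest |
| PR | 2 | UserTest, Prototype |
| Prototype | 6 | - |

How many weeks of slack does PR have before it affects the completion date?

7

Research→UserTest→Legal = 1+2+12 = 15 sets the makespan at 15 weeks.
The longest chain containing PR totals 8 weeks.
So PR can slip 15 − 8 = 7 weeks.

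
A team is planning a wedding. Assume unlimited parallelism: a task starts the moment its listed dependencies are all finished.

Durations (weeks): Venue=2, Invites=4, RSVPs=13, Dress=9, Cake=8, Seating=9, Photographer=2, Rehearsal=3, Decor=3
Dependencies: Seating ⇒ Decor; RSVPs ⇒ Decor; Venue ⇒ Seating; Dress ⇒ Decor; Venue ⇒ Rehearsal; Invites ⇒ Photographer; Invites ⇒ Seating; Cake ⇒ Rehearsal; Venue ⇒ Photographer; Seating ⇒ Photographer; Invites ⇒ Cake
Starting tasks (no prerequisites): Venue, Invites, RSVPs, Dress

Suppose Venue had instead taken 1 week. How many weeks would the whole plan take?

16

The binding path is Invites→Seating→Decor = 4+9+3 = 16; finish at 16 weeks.
The longest path through Venue is only 14 weeks, so Venue has float 2.
That remains the longest chain; total 16 weeks.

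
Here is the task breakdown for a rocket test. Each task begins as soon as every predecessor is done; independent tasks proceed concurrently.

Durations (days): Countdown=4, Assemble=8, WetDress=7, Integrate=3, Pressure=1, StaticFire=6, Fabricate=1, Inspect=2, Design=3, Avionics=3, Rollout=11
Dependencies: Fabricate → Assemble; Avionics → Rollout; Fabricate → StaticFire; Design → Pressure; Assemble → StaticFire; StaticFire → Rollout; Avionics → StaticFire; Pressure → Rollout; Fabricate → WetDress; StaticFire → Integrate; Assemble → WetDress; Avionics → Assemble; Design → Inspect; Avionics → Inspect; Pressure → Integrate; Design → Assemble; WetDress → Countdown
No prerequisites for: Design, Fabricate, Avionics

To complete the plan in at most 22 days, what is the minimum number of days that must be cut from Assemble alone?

Current finish: 28 days; target: 22.
Assemble is on every critical path, so each day cut from Assemble cuts the finish by one (this holds down to a finish of 21).
Need 28 − 22 = 6 days off Assemble → Assemble becomes 2 days, finish becomes 22.

6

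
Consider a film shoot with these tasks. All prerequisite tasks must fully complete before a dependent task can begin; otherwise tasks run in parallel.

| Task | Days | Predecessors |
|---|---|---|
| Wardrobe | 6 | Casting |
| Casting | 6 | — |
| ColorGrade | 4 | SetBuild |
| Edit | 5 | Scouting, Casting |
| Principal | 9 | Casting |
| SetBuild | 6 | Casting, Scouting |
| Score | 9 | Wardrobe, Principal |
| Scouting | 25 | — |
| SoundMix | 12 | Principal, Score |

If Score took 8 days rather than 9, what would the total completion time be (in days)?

Baseline: Casting→Principal→Score→SoundMix = 6+9+9+12 = 36 → 36 days.
Score is on the critical path; changing it to 8 makes that path 35 days.
The critical path is still Casting→Principal→Score→SoundMix; finish is now 35 days.

35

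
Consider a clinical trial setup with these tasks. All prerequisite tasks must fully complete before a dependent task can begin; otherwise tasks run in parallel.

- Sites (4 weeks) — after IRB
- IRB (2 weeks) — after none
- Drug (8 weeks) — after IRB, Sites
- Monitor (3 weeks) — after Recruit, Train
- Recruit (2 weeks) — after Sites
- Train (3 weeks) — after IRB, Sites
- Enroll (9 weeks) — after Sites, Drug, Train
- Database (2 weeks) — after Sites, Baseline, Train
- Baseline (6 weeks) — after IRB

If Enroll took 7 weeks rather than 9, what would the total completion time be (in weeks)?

Actual critical path: IRB→Sites→Drug→Enroll = 2+4+8+9 = 23 ⇒ 23 weeks.
Enroll lies on that path, so at 7 weeks the path becomes 21 weeks.
That remains the longest chain; total 21 weeks.

21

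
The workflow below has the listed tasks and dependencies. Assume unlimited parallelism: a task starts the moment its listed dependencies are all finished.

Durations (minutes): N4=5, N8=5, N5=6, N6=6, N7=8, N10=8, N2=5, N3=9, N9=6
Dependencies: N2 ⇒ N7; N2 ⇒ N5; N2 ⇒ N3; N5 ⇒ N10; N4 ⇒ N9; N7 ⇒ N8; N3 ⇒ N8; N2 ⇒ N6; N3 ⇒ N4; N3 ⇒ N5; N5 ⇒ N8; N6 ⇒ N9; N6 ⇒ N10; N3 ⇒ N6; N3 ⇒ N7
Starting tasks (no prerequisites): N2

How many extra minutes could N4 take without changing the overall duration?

3

The longest chain is N2→N3→N5→N10 = 5+9+6+8 = 28; overall finish 28 minutes.
Longest path through N4: 25 minutes (earliest finish 19, latest finish 22).
So N4 can slip 22 − 19 = 3 minutes.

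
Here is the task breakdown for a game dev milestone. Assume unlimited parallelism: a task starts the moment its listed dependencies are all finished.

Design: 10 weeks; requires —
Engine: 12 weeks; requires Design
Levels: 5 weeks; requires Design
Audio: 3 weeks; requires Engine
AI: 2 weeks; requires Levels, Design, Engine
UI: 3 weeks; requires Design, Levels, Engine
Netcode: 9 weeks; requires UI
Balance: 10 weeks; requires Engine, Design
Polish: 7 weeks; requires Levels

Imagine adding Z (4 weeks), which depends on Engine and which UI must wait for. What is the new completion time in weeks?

38

Originally the game dev milestone takes 34 weeks.
With Z inserted, UI now waits for max(Design, Levels, Engine, Z).
New critical path: Design→Engine→Z→UI→Netcode = 10+12+4+3+9 = 38 ⇒ 38 weeks.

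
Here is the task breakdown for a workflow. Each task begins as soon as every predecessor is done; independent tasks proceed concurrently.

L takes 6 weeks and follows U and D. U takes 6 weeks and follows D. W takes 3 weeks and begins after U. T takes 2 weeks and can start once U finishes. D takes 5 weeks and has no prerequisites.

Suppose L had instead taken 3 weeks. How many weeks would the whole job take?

14

Critical path before the change: D→U→L = 5+6+6 = 17 giving 17 weeks.
L lies on that path, so at 3 weeks the path becomes 14 weeks.
New critical path: D→U→W = 5+6+3 = 14 ⇒ 14 weeks.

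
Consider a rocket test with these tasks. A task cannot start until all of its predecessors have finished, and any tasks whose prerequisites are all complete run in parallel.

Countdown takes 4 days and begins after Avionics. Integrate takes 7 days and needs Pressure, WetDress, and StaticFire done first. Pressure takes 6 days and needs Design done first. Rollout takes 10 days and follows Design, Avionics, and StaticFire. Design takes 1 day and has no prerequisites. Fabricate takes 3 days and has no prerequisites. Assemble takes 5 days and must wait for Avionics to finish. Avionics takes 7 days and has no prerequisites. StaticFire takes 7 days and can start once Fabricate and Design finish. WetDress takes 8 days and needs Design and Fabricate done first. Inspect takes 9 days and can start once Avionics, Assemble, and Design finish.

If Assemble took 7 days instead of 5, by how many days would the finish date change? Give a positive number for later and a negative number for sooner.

Critical path before the change: Avionics→Assemble→Inspect = 7+5+9 = 21 giving 21 days.
Since Assemble is critical, the +2 change carries straight to that chain (now 23 days).
That remains the longest chain; total 23 days.
Change in finish: 23 − 21 = +2 days.

2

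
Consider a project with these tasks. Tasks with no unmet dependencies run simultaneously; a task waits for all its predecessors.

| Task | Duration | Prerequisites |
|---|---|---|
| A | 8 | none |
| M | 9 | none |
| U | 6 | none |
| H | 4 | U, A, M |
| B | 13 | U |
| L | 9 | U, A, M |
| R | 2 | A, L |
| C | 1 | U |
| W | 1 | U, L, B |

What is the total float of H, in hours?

The longest chain is M→L→R = 9+9+2 = 20; overall finish 20 hours.
The longest chain containing H totals 13 hours.
Float = 20 − 13 = 7.

7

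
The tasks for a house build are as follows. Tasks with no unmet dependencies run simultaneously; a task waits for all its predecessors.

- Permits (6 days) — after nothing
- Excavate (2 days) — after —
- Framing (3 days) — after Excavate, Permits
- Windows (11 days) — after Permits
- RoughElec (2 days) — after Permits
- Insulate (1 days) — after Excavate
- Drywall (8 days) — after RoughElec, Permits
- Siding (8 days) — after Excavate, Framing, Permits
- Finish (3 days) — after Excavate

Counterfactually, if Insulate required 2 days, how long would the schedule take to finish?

As given, the longest chain is Permits→Framing→Siding = 6+3+8 = 17, so the finish is 17 days.
The longest path through Insulate is only 3 days, so Insulate has float 14.
The critical path is still Permits→Framing→Siding; finish is now 17 days.

17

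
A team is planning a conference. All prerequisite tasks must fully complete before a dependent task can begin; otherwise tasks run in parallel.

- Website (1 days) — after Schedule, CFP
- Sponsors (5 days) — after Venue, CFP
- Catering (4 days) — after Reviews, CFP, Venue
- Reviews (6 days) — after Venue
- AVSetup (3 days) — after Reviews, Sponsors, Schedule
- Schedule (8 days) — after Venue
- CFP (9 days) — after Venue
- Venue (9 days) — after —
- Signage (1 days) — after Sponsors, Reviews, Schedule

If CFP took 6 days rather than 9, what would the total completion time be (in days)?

23

Baseline: Venue→CFP→Sponsors→AVSetup = 9+9+5+3 = 26 → 26 days.
CFP lies on that path, so at 6 days the path becomes 23 days.
No other chain overtakes it, so the finish is 23 days.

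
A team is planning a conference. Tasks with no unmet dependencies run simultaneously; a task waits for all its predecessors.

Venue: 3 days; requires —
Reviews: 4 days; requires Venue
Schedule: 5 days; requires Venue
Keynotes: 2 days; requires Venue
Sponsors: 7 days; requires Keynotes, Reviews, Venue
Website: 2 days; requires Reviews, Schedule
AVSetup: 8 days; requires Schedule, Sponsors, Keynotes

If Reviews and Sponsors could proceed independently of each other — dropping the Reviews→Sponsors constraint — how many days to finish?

20

Before: longest chain Venue→Reviews→Sponsors→AVSetup = 3+4+7+8 = 22, finish 22.
Without Reviews→Sponsors, Sponsors's earliest start moves from 7 to 5.
New critical path: Venue→Keynotes→Sponsors→AVSetup = 3+2+7+8 = 20 ⇒ 20 days.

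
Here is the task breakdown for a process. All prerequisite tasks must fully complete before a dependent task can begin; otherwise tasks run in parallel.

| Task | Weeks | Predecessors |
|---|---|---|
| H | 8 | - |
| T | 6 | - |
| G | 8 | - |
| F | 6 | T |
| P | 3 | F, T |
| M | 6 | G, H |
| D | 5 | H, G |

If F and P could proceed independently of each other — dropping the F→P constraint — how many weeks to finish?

14

Before: longest chain T→F→P = 6+6+3 = 15, finish 15.
Without F→P, P's earliest start moves from 12 to 6.
After: H→M = 8+6 = 14 → 14 weeks.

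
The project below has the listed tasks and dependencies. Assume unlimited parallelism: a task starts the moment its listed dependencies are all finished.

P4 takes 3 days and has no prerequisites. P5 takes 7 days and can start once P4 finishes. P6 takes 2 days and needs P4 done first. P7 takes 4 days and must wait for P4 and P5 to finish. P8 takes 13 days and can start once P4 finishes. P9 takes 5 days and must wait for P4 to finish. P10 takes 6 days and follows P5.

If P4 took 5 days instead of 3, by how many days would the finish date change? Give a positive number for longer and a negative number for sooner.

The binding path is P4→P5→P10 = 3+7+6 = 16; finish at 16 days.
Since P4 is critical, the +2 change carries straight to that chain (now 18 days).
The critical path is still P4→P5→P10; finish is now 18 days.
Change in finish: 18 − 16 = +2 days.

2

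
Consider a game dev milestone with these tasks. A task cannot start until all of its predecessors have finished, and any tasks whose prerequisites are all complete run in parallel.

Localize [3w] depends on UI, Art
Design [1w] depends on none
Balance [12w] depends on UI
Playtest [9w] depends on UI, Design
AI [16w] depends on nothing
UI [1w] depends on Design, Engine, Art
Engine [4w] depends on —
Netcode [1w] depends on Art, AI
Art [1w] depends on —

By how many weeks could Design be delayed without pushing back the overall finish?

3

Engine→UI→Balance = 4+1+12 = 17 sets the makespan at 17 weeks.
Longest path through Design: 14 weeks (earliest finish 1, latest finish 4).
Float = 17 − 14 = 3.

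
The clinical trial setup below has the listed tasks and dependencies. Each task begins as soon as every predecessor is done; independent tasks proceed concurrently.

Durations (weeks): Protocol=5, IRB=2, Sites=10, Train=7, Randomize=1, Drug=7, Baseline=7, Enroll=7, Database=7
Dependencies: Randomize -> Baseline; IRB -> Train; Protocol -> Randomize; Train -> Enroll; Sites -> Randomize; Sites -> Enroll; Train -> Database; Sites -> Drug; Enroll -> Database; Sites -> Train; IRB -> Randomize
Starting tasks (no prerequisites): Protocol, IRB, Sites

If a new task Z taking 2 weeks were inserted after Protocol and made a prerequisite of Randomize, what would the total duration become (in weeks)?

31

Originally the plan takes 31 weeks.
With Z inserted, Randomize now waits for max(Protocol, IRB, Sites, Z).
New critical path: Sites→Train→Enroll→Database = 10+7+7+7 = 31 ⇒ 31 weeks.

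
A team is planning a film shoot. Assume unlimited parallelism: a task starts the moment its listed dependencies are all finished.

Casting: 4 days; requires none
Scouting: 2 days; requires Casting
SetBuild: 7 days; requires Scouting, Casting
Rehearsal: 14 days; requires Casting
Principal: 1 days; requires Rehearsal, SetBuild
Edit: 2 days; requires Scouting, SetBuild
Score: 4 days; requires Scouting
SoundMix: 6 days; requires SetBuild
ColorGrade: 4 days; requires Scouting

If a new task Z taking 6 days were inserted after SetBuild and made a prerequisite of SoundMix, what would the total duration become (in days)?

25

Originally the film shoot takes 19 days.
With Z inserted, SoundMix now waits for max(SetBuild, Z).
New critical path: Casting→Scouting→SetBuild→Z→SoundMix = 4+2+7+6+6 = 25 ⇒ 25 days.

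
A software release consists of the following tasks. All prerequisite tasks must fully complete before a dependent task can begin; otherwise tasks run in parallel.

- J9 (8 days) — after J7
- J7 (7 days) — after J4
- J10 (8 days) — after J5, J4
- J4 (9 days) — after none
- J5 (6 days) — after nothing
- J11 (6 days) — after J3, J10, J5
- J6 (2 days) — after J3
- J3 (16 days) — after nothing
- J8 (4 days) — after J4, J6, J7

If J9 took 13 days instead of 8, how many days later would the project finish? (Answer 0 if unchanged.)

5

Actual critical path: J4→J7→J9 = 9+7+8 = 24 ⇒ 24 days.
J9 lies on that path, so at 13 days the path becomes 29 days.
The critical path is still J4→J7→J9; finish is now 29 days.
Change in finish: 29 − 24 = +5 days.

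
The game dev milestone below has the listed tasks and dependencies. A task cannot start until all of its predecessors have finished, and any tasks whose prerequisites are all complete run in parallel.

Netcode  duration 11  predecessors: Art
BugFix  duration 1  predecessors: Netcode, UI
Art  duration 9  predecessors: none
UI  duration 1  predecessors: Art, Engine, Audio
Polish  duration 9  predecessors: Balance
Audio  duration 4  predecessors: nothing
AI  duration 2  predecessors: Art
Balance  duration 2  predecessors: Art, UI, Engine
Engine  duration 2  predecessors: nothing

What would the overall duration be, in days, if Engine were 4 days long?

21

Actual critical path: Art→UI→Balance→Polish = 9+1+2+9 = 21 ⇒ 21 days.
Engine has 7 days of float (longest path through it is 14).
The critical path is still Art→UI→Balance→Polish; finish is now 21 days.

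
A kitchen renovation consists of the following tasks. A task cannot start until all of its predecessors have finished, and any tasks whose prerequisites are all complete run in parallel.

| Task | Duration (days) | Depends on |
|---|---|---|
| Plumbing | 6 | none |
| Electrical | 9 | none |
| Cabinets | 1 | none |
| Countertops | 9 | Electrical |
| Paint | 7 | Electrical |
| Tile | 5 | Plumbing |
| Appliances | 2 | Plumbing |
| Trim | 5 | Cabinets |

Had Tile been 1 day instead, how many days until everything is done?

18

The binding path is Electrical→Countertops = 9+9 = 18; finish at 18 days.
Tile has 7 days of float (longest path through it is 11).
No other chain overtakes it, so the finish is 18 days.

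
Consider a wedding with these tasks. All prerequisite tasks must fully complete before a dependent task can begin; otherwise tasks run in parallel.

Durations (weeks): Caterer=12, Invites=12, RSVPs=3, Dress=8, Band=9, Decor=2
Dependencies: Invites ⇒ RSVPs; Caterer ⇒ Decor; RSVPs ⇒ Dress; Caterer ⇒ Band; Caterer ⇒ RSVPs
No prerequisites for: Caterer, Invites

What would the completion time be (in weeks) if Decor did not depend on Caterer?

With the dependency in place, Caterer→RSVPs→Dress = 12+3+8 = 23 sets the finish at 23 weeks.
Without Caterer→Decor, Decor's earliest start moves from 12 to 0.
After: Caterer→RSVPs→Dress = 12+3+8 = 23 → 23 weeks.

23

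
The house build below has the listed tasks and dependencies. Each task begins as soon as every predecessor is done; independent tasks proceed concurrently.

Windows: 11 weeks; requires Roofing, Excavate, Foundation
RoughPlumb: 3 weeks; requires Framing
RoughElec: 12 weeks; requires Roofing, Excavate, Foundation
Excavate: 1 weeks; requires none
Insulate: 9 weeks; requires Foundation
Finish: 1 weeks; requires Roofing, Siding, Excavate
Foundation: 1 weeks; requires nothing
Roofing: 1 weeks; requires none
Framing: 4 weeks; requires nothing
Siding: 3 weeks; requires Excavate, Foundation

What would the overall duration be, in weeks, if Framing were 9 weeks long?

Critical path before the change: Excavate→RoughElec = 1+12 = 13 giving 13 weeks.
Framing has 6 weeks of float (longest path through it is 7).
The critical path is still Excavate→RoughElec; finish is now 13 weeks.

13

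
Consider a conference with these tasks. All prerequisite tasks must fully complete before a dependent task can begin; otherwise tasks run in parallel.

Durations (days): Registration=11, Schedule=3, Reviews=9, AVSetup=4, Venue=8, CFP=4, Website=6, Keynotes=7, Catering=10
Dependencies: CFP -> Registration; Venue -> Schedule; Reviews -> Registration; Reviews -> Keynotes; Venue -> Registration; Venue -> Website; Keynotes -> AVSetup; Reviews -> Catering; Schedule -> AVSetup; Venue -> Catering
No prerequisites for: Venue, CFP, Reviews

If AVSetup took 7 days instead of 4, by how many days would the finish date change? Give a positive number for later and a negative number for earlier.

The binding path is Reviews→Keynotes→AVSetup = 9+7+4 = 20; finish at 20 days.
Since AVSetup is critical, the +3 change carries straight to that chain (now 23 days).
No other chain overtakes it, so the finish is 23 days.
Change in finish: 23 − 20 = +3 days.

3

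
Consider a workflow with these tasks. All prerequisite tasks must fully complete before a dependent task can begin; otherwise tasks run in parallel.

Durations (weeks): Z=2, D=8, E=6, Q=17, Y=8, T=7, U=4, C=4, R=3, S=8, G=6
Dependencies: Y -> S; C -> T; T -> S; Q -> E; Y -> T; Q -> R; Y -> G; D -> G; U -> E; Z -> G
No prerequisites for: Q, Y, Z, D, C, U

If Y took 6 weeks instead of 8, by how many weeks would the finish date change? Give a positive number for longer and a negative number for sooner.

Critical path before the change: Y→T→S = 8+7+8 = 23 giving 23 weeks.
Y lies on that path, so at 6 weeks the path becomes 21 weeks.
The binding chain switches to Q→E = 17+6 = 23; finish 23 weeks.
Change in finish: 23 − 23 = +0 weeks.

0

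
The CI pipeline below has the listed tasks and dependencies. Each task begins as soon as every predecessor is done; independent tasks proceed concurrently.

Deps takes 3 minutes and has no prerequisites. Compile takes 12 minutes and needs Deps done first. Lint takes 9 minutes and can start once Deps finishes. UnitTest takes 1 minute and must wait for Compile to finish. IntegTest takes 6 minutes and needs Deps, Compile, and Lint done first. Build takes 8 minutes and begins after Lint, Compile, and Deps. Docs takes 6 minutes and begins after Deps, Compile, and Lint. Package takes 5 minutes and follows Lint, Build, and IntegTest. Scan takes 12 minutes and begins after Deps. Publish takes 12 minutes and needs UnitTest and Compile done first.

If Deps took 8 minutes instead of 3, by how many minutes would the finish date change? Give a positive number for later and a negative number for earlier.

5

Actual critical path: Deps→Compile→UnitTest→Publish = 3+12+1+12 = 28 ⇒ 28 minutes.
Deps is on the critical path; changing it to 8 makes that path 33 minutes.
The critical path is still Deps→Compile→UnitTest→Publish; finish is now 33 minutes.
Change in finish: 33 − 28 = +5 minutes.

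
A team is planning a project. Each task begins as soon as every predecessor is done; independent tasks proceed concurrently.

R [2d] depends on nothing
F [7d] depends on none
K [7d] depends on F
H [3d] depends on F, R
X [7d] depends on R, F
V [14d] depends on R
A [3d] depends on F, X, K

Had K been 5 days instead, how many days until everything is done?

Baseline: F→K→A = 7+7+3 = 17 → 17 days.
Since K is critical, the -2 change carries straight to that chain (now 15 days).
New critical path: F→X→A = 7+7+3 = 17 ⇒ 17 days.

17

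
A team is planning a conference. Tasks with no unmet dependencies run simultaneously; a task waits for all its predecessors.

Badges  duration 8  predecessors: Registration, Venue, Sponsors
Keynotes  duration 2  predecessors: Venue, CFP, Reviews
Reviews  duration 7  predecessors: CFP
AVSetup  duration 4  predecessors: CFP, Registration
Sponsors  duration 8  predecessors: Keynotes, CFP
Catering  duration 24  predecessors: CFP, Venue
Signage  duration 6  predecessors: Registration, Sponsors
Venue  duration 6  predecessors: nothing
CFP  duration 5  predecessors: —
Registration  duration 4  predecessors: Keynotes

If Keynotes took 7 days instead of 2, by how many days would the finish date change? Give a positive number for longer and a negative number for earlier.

5

Critical path before the change: CFP→Reviews→Keynotes→Sponsors→Badges = 5+7+2+8+8 = 30 giving 30 days.
Keynotes lies on that path, so at 7 days the path becomes 35 days.
No other chain overtakes it, so the finish is 35 days.
Change in finish: 35 − 30 = +5 days.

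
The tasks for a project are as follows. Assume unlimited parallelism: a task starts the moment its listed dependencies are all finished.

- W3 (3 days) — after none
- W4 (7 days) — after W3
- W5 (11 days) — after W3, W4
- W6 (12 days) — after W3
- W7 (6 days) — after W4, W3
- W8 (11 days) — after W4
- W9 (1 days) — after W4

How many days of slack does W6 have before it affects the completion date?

Critical path: W3→W4→W5 = 3+7+11 = 21, so the finish is 21 days.
Longest path through W6: 15 days (earliest finish 15, latest finish 21).
Slack of W6 = 9 − 3 = 6 days.

6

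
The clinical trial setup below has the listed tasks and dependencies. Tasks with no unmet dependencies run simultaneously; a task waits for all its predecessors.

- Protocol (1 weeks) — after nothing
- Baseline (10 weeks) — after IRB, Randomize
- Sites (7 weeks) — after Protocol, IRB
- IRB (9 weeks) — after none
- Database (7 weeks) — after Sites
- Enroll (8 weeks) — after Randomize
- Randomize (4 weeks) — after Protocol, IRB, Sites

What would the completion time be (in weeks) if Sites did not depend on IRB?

23

Original critical path: IRB→Sites→Randomize→Baseline = 9+7+4+10 = 30 ⇒ 30 weeks.
Without IRB→Sites, Sites's earliest start moves from 9 to 1.
The longest chain is now IRB→Randomize→Baseline = 9+4+10 = 23, so the plan takes 23 weeks.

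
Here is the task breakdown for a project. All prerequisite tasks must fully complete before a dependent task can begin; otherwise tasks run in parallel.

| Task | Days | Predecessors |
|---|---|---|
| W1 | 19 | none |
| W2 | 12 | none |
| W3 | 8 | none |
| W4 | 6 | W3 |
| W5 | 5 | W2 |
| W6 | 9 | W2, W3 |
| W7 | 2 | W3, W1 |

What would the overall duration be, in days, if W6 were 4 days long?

Actual critical path: W2→W6 = 12+9 = 21 ⇒ 21 days.
W6 is on the critical path; changing it to 4 makes that path 16 days.
Now W1→W7 = 19+2 = 21 is longest, so the finish becomes 21 days.

21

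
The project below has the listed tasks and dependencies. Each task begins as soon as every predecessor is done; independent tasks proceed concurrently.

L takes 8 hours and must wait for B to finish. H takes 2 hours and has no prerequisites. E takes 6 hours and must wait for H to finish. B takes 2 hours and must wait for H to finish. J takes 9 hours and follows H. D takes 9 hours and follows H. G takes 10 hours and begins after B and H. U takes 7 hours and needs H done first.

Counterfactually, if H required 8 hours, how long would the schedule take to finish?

Baseline: H→B→G = 2+2+10 = 14 → 14 hours.
Since H is critical, the +6 change carries straight to that chain (now 20 hours).
That remains the longest chain; total 20 hours.

20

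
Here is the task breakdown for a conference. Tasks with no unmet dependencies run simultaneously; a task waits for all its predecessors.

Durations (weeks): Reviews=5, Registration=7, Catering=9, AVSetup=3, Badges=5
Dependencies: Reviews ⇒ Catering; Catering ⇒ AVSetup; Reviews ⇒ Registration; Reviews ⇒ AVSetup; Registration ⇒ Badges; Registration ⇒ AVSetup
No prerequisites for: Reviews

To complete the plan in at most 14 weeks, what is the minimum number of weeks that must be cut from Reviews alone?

3

Current finish: 17 weeks; target: 14.
Reviews is on every critical path, so each week cut from Reviews cuts the finish by one (this holds down to a finish of 13).
Need 17 − 14 = 3 weeks off Reviews → Reviews becomes 2 weeks, finish becomes 14.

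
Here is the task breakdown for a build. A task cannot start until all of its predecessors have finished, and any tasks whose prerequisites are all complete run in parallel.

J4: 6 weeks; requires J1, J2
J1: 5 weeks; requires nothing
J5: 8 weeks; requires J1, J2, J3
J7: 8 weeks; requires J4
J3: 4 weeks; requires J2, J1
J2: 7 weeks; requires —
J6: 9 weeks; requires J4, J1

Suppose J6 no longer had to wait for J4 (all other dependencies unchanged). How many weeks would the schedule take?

21

Original critical path: J2→J4→J6 = 7+6+9 = 22 ⇒ 22 weeks.
Without J4→J6, J6's earliest start moves from 13 to 5.
New critical path: J2→J4→J7 = 7+6+8 = 21 ⇒ 21 weeks.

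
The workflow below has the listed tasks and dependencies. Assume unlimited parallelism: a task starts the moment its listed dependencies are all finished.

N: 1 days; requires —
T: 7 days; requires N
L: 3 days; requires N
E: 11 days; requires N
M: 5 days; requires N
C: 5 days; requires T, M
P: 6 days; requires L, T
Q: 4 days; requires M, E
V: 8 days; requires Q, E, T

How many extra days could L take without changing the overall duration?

N→E→Q→V = 1+11+4+8 = 24 sets the makespan at 24 days.
L finishes as early as 4 and must finish by 18.
Float = 24 − 10 = 14.

14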